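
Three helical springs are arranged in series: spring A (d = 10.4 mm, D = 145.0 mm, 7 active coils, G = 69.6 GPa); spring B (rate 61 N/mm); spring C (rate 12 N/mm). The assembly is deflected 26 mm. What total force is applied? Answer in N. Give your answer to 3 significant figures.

k_A = Gd⁴/(8D³N_a) = (69.6×10³)(10.4⁴)/(8·145.0³·7) = 4.7693 N/mm
Series: 1/k_eq = 1/4.7693 + 1/61 + 1/12 = 0.3094; k_eq = 3.232 N/mm
F = k_eq·δ = 3.232·26 = 84.033 N

84.0 N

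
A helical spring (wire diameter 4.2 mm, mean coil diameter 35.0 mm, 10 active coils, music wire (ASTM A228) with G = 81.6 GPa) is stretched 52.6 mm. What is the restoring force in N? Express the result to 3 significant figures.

389 N

k = Gd⁴/(8D³N_a) = (81.6×10³)(4.2⁴)/(8·35.0³·10) = 7.4028 N/mm
F = k·δ = 7.4028 × 52.6 = 389.38 N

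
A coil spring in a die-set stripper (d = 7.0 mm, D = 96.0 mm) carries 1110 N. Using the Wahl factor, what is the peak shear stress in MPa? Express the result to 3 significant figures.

873 MPa

Spring index C = D/d = 96.0/7.0 = 13.7143
K_W = (4C−1)/(4C−4) + 0.615/C = 53.857/50.857 + 0.0448 = 1.1038
τ₀ = 8FD/(πd³) = 8·1110·96.0/(π·7.0³) = 852480/1077.6 = 791.12 MPa
τ_max = K·τ₀ = 1.1038 × 791.12 = 873.26 MPa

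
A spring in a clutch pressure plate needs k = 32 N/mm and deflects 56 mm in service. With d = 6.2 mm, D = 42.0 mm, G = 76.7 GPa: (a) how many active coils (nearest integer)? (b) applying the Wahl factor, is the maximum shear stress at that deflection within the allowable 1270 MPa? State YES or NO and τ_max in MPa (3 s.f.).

N_a = Gd⁴/(8D³k) = (76.7×10³)(6.2⁴)/(8·42.0³·32) = 5.976 → N_a = 6
Actual rate k = Gd⁴/(8D³·6) = 31.869 N/mm
Working load F = kδ = 31.869·56 = 1784.7 N
C = 42.0/6.2 = 6.7742; K_W = (4C−1)/(4C−4)+0.615/C = 1.2207
τ_max = K_W·8FD/(πd³) = 1.2207·800.89 = 977.63 MPa
τ_max ≤ 1270 MPa → acceptable

(a) 6 coils; (b) YES, τ_max = 978 MPa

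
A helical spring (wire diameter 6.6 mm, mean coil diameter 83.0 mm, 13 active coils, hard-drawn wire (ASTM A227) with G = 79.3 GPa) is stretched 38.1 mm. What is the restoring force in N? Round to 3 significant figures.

96.4 N

k = Gd⁴/(8D³N_a) = (79.3×10³)(6.6⁴)/(8·83.0³·13) = 2.5304 N/mm
F = k·δ = 2.5304 × 38.1 = 96.406 N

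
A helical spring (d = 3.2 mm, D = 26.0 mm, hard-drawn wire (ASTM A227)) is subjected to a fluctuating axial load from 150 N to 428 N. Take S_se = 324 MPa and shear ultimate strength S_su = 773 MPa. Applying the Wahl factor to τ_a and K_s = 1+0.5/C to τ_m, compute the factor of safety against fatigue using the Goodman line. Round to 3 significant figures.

0.548

C = D/d = 26.0/3.2 = 8.1250; K_W = (4C−1)/(4C−4)+0.615/C = 1.1810; K_s = 1+0.5/C = 1.0615
F_a = (F_max−F_min)/2 = 139 N; F_m = (F_max+F_min)/2 = 289 N
τ_a = K_W·8F_aD/(πd³) = 1.1810 × 280.85 = 331.67 MPa
τ_m = K_s·8F_mD/(πd³) = 1.0615 × 583.93 = 619.86 MPa
Goodman: 1/n_f = τ_a/S_se + τ_m/S_su = 331.67/324 + 619.86/773 = 1.02369 + 0.80190 = 1.8256
n_f = 1/1.8256 = 0.5478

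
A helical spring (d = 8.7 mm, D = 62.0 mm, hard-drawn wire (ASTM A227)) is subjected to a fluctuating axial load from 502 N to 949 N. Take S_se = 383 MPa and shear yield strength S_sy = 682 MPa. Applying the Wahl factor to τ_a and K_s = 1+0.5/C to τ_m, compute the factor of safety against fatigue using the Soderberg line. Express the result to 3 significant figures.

C = D/d = 62.0/8.7 = 7.1264; K_W = (4C−1)/(4C−4)+0.615/C = 1.2087; K_s = 1+0.5/C = 1.0702
F_a = (F_max−F_min)/2 = 223.5 N; F_m = (F_max+F_min)/2 = 725.5 N
τ_a = K_W·8F_aD/(πd³) = 1.2087 × 53.586 = 64.77 MPa
τ_m = K_s·8F_mD/(πd³) = 1.0702 × 173.94 = 186.15 MPa
Soderberg: 1/n_f = τ_a/S_se + τ_m/S_sy = 64.77/383 + 186.15/682 = 0.16911 + 0.27295 = 0.44206
n_f = 1/0.44206 = 2.262

2.26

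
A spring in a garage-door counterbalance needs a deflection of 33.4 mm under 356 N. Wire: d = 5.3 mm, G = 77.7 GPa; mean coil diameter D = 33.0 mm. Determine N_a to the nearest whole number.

Required rate k = F/δ = 356/33.4 = 10.659 N/mm
N_a = Gd⁴/(8D³k) = (77.7×10³ × 5.3⁴)/(8 × 33.0³ × 10.659)
    = 6.1309e+07 / 3.06433e+06 = 20.01 → 20 coils

20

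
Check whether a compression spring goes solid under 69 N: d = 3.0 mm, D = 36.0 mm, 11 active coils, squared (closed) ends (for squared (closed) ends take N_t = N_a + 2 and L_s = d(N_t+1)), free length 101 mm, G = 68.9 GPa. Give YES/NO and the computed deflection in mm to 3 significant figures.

NO, δ = 50.8 mm

k = Gd⁴/(8D³N_a) = (68.9×10³)(3.0⁴)/(8·36.0³·11) = 1.3593 N/mm
N_t = 13; L_s = 3.0·14 = 42 mm; δ_solid = L₀ − L_s = 101 − 42 = 59 mm
δ = F/k = 69/1.3593 = 50.762 mm
δ < δ_solid → spring does not go solid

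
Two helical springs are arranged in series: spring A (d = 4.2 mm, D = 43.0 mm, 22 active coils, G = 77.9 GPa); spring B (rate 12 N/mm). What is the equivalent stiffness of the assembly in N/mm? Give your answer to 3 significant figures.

1.51 N/mm

k_A = Gd⁴/(8D³N_a) = (77.9×10³)(4.2⁴)/(8·43.0³·22) = 1.7323 N/mm
Series: 1/k_eq = 1/1.7323 + 1/12 = 0.66061; k_eq = 1.5138 N/mm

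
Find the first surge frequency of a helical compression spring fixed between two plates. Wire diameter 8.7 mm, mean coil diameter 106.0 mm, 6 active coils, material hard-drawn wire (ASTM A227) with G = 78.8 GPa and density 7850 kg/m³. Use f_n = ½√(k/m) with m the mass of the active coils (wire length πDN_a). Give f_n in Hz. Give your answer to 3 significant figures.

46.0 Hz

k = Gd⁴/(8D³N_a) = (78.8×10³)(8.7⁴)/(8·106.0³·6) = 7.8967 N/mm = 7896.7 N/m
Wire length L = πDN_a = π·106.0·6 = 1998.1 mm
m = ρ·(πd²/4)·L = 7850 × 59.447×10⁻⁶ m² × 1.9981 m = 0.93241 kg
f_n = ½√(k/m) = 0.5·√(7896.7/0.93241) = 0.5·√(8469.1) = 46.014 Hz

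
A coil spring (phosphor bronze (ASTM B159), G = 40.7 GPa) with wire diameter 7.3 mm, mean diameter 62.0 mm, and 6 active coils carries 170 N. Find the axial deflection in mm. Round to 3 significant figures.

k = Gd⁴/(8D³N_a) = (40.7×10³)(7.3⁴)/(8·62.0³·6) = 10.103 N/mm
δ = F/k = 170 / 10.103 = 16.826 mm

16.8 mm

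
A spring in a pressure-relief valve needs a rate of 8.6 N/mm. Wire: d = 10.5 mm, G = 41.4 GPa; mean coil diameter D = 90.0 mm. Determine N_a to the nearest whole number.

10

N_a = Gd⁴/(8D³k) = (41.4×10³ × 10.5⁴)/(8 × 90.0³ × 8.6)
    = 5.0322e+08 / 5.01552e+07 = 10.03 → 10 coils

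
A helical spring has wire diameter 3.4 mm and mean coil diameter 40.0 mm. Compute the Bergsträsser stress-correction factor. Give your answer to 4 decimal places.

1.1135

C = D/d = 40.0/3.4 = 11.7647
K_B = (4C+2)/(4C−3) = 49.059/44.059 = 1.1135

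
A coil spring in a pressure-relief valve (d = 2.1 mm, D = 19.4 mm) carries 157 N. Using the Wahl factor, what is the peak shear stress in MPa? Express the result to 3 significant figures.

Spring index C = D/d = 19.4/2.1 = 9.2381
K_W = (4C−1)/(4C−4) + 0.615/C = 35.952/32.952 + 0.0666 = 1.1576
τ₀ = 8FD/(πd³) = 8·157·19.4/(π·2.1³) = 24366.4/29.094 = 837.5 MPa
τ_max = K·τ₀ = 1.1576 × 837.5 = 969.5 MPa

969 MPa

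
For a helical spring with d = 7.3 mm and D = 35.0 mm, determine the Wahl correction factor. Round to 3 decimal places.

1.326

C = D/d = 35.0/7.3 = 4.7945
K_W = (4C−1)/(4C−4) + 0.615/C = 18.178/15.178 + 0.1283 = 1.3259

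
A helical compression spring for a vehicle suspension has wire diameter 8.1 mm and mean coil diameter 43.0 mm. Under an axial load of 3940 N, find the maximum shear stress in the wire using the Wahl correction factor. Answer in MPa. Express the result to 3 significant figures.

1050 MPa

Spring index C = D/d = 43.0/8.1 = 5.3086
K_W = (4C−1)/(4C−4) + 0.615/C = 20.235/17.235 + 0.1158 = 1.2899
τ₀ = 8FD/(πd³) = 8·3940·43.0/(π·8.1³) = 1.35536e+06/1669.6 = 811.8 MPa
τ_max = K·τ₀ = 1.2899 × 811.8 = 1047.2 MPa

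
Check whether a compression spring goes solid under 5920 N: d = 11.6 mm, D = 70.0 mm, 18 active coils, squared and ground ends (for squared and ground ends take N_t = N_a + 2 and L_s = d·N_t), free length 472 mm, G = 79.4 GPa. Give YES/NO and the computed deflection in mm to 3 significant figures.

NO, δ = 203 mm

k = Gd⁴/(8D³N_a) = (79.4×10³)(11.6⁴)/(8·70.0³·18) = 29.107 N/mm
N_t = 20; L_s = 11.6·20 = 232 mm; δ_solid = L₀ − L_s = 472 − 232 = 240 mm
δ = F/k = 5920/29.107 = 203.39 mm
δ < δ_solid → spring does not go solid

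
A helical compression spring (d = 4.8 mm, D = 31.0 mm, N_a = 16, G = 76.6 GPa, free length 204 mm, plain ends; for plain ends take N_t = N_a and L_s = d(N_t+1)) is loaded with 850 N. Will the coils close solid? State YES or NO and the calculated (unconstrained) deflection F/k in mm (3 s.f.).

k = Gd⁴/(8D³N_a) = (76.6×10³)(4.8⁴)/(8·31.0³·16) = 10.663 N/mm
N_t = 16; L_s = 4.8·17 = 81.6 mm; δ_solid = L₀ − L_s = 204 − 81.6 = 122.4 mm
δ = F/k = 850/10.663 = 79.711 mm
δ < δ_solid → spring does not go solid

NO, δ = 79.7 mm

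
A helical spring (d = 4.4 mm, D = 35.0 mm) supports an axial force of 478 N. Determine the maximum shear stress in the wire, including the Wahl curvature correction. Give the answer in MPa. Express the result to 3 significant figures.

Spring index C = D/d = 35.0/4.4 = 7.9545
K_W = (4C−1)/(4C−4) + 0.615/C = 30.818/27.818 + 0.0773 = 1.1852
τ₀ = 8FD/(πd³) = 8·478·35.0/(π·4.4³) = 133840/267.61 = 500.12 MPa
τ_max = K·τ₀ = 1.1852 × 500.12 = 592.73 MPa

593 MPa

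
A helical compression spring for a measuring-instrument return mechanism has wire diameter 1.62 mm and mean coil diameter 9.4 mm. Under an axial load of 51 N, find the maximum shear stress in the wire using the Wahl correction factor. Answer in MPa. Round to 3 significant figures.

362 MPa

Spring index C = D/d = 9.4/1.62 = 5.8025
K_W = (4C−1)/(4C−4) + 0.615/C = 22.210/19.210 + 0.1060 = 1.2622
τ₀ = 8FD/(πd³) = 8·51·9.4/(π·1.62³) = 3835.2/13.357 = 287.14 MPa
τ_max = K·τ₀ = 1.2622 × 287.14 = 362.42 MPa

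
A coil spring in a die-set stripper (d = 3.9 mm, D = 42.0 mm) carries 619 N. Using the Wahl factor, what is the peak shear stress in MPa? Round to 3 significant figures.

1270 MPa

Spring index C = D/d = 42.0/3.9 = 10.7692
K_W = (4C−1)/(4C−4) + 0.615/C = 42.077/39.077 + 0.0571 = 1.1339
τ₀ = 8FD/(πd³) = 8·619·42.0/(π·3.9³) = 207984/186.36 = 1116.1 MPa
τ_max = K·τ₀ = 1.1339 × 1116.1 = 1265.5 MPa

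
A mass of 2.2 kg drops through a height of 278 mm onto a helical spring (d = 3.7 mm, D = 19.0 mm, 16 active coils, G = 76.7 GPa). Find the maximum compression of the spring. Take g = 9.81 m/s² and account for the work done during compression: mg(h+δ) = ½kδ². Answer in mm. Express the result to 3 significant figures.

28.4 mm

k = Gd⁴/(8D³N_a) = (76.7×10³)(3.7⁴)/(8·19.0³·16) = 16.373 N/mm
W = mg = 2.2 × 9.81 = 21.582 N
½kδ² − Wδ − Wh = 0 → δ = (W + √(W² + 2kWh))/k
δ = (21.582 + √(465.78 + 196471))/16.373 = (21.582 + 443.78)/16.373 = 28.422 mm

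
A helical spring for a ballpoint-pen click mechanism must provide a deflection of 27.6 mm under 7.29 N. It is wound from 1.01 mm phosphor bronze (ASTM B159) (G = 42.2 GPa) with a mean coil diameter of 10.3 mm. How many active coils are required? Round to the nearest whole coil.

19

Required rate k = F/δ = 7.29/27.6 = 0.26413 N/mm
N_a = Gd⁴/(8D³k) = (42.2×10³ × 1.01⁴)/(8 × 10.3³ × 0.26413)
    = 43913.5 / 2308.98 = 19.02 → 19 coils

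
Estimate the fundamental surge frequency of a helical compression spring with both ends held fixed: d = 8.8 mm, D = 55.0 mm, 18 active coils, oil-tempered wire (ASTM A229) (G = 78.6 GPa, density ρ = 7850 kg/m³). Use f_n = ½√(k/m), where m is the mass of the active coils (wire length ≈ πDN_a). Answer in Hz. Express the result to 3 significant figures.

k = Gd⁴/(8D³N_a) = (78.6×10³)(8.8⁴)/(8·55.0³·18) = 19.674 N/mm = 19674 N/m
Wire length L = πDN_a = π·55.0·18 = 3110.2 mm
m = ρ·(πd²/4)·L = 7850 × 60.821×10⁻⁶ m² × 3.1102 m = 1.4849 kg
f_n = ½√(k/m) = 0.5·√(19674/1.4849) = 0.5·√(13249) = 57.553 Hz

57.6 Hz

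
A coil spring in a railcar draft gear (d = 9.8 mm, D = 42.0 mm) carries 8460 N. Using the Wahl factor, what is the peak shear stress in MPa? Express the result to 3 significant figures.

1320 MPa

Spring index C = D/d = 42.0/9.8 = 4.2857
K_W = (4C−1)/(4C−4) + 0.615/C = 16.143/13.143 + 0.1435 = 1.3718
τ₀ = 8FD/(πd³) = 8·8460·42.0/(π·9.8³) = 2.84256e+06/2956.8 = 961.35 MPa
τ_max = K·τ₀ = 1.3718 × 961.35 = 1318.7 MPa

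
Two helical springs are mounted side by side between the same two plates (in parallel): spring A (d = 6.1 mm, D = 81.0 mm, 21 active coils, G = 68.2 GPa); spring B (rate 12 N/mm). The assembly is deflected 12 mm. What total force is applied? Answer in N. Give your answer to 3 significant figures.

k_A = Gd⁴/(8D³N_a) = (68.2×10³)(6.1⁴)/(8·81.0³·21) = 1.0576 N/mm
Parallel: k_eq = 1.0576 + 12 = 13.058 N/mm
F = k_eq·δ = 13.058·12 = 156.69 N

157 N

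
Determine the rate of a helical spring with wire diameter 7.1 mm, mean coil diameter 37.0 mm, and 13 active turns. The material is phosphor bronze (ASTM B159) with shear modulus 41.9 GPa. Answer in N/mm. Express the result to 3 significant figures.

k = Gd⁴/(8D³N_a) = (41.9×10³ × 7.1⁴) / (8 × 37.0³ × 13)
  = 1.06475e+08 / 5.26791e+06 = 20.212 N/mm

20.2 N/mm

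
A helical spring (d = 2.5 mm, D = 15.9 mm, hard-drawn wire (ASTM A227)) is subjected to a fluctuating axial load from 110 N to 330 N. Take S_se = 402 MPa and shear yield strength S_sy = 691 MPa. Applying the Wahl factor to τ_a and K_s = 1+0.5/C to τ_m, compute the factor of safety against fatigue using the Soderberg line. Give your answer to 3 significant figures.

0.566

C = D/d = 15.9/2.5 = 6.3600; K_W = (4C−1)/(4C−4)+0.615/C = 1.2366; K_s = 1+0.5/C = 1.0786
F_a = (F_max−F_min)/2 = 110 N; F_m = (F_max+F_min)/2 = 220 N
τ_a = K_W·8F_aD/(πd³) = 1.2366 × 285.04 = 352.49 MPa
τ_m = K_s·8F_mD/(πd³) = 1.0786 × 570.09 = 614.9 MPa
Soderberg: 1/n_f = τ_a/S_se + τ_m/S_sy = 352.49/402 + 614.9/691 = 0.87684 + 0.88987 = 1.7667
n_f = 1/1.7667 = 0.566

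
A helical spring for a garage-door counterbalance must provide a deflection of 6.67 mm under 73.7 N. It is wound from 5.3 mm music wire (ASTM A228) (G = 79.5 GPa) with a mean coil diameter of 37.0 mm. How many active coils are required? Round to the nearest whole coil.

14

Required rate k = F/δ = 73.7/6.67 = 11.049 N/mm
N_a = Gd⁴/(8D³k) = (79.5×10³ × 5.3⁴)/(8 × 37.0³ × 11.049)
    = 6.27293e+07 / 4.47751e+06 = 14.01 → 14 coils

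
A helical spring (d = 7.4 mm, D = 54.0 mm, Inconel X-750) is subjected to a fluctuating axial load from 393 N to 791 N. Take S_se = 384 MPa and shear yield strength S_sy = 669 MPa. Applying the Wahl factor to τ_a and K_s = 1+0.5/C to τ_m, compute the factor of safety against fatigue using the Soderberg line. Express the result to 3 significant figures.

C = D/d = 54.0/7.4 = 7.2973; K_W = (4C−1)/(4C−4)+0.615/C = 1.2034; K_s = 1+0.5/C = 1.0685
F_a = (F_max−F_min)/2 = 199 N; F_m = (F_max+F_min)/2 = 592 N
τ_a = K_W·8F_aD/(πd³) = 1.2034 × 67.529 = 81.263 MPa
τ_m = K_s·8F_mD/(πd³) = 1.0685 × 200.89 = 214.66 MPa
Soderberg: 1/n_f = τ_a/S_se + τ_m/S_sy = 81.263/384 + 214.66/669 = 0.21162 + 0.32086 = 0.53248
n_f = 1/0.53248 = 1.878

1.88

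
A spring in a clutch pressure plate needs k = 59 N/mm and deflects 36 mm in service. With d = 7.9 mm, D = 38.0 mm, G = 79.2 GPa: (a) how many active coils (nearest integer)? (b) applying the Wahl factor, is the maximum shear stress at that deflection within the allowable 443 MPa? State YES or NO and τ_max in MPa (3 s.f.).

(a) 12 coils; (b) NO, τ_max = 548 MPa

N_a = Gd⁴/(8D³k) = (79.2×10³)(7.9⁴)/(8·38.0³·59) = 11.91 → N_a = 12
Actual rate k = Gd⁴/(8D³·12) = 58.561 N/mm
Working load F = kδ = 58.561·36 = 2108.2 N
C = 38.0/7.9 = 4.8101; K_W = (4C−1)/(4C−4)+0.615/C = 1.3247
τ_max = K_W·8FD/(πd³) = 1.3247·413.77 = 548.12 MPa
τ_max > 443 MPa → exceeds allowable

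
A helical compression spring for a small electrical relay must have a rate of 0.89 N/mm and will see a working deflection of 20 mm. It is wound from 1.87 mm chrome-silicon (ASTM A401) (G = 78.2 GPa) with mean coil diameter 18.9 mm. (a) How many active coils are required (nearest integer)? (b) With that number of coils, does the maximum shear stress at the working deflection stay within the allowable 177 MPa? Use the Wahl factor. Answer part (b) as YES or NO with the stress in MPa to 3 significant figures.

(a) 20 coils; (b) YES, τ_max = 149 MPa

N_a = Gd⁴/(8D³k) = (78.2×10³)(1.87⁴)/(8·18.9³·0.89) = 19.89 → N_a = 20
Actual rate k = Gd⁴/(8D³·20) = 0.88525 N/mm
Working load F = kδ = 0.88525·20 = 17.705 N
C = 18.9/1.87 = 10.1070; K_W = (4C−1)/(4C−4)+0.615/C = 1.1432
τ_max = K_W·8FD/(πd³) = 1.1432·130.31 = 148.97 MPa
τ_max ≤ 177 MPa → acceptable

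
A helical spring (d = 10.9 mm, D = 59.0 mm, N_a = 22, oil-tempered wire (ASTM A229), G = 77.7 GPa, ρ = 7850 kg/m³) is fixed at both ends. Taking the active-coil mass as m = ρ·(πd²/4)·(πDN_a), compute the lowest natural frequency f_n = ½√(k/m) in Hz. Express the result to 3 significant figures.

50.4 Hz

k = Gd⁴/(8D³N_a) = (77.7×10³)(10.9⁴)/(8·59.0³·22) = 30.343 N/mm = 30343 N/m
Wire length L = πDN_a = π·59.0·22 = 4077.8 mm
m = ρ·(πd²/4)·L = 7850 × 93.313×10⁻⁶ m² × 4.0778 m = 2.987 kg
f_n = ½√(k/m) = 0.5·√(30343/2.987) = 0.5·√(10158) = 50.394 Hz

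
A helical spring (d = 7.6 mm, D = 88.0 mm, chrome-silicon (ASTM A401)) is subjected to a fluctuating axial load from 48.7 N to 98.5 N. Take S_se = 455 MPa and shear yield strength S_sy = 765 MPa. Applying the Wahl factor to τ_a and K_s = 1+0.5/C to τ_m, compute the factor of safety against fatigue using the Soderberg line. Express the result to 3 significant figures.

12.1

C = D/d = 88.0/7.6 = 11.5789; K_W = (4C−1)/(4C−4)+0.615/C = 1.1240; K_s = 1+0.5/C = 1.0432
F_a = (F_max−F_min)/2 = 24.9 N; F_m = (F_max+F_min)/2 = 73.6 N
τ_a = K_W·8F_aD/(πd³) = 1.1240 × 12.711 = 14.287 MPa
τ_m = K_s·8F_mD/(πd³) = 1.0432 × 37.572 = 39.194 MPa
Soderberg: 1/n_f = τ_a/S_se + τ_m/S_sy = 14.287/455 + 39.194/765 = 0.03140 + 0.05123 = 0.082635
n_f = 1/0.082635 = 12.1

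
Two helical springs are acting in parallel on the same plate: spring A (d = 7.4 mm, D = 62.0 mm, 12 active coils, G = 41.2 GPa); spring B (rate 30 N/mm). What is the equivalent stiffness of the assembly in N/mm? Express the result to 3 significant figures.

35.4 N/mm

k_A = Gd⁴/(8D³N_a) = (41.2×10³)(7.4⁴)/(8·62.0³·12) = 5.3998 N/mm
Parallel: k_eq = 5.3998 + 30 = 35.4 N/mm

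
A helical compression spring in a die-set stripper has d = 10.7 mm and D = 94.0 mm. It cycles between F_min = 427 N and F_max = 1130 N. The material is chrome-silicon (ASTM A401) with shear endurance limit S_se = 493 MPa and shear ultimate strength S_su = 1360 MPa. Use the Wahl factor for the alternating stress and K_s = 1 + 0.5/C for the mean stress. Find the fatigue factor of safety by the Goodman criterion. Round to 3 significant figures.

3.56

C = D/d = 94.0/10.7 = 8.7850; K_W = (4C−1)/(4C−4)+0.615/C = 1.1663; K_s = 1+0.5/C = 1.0569
F_a = (F_max−F_min)/2 = 351.5 N; F_m = (F_max+F_min)/2 = 778.5 N
τ_a = K_W·8F_aD/(πd³) = 1.1663 × 68.682 = 80.107 MPa
τ_m = K_s·8F_mD/(πd³) = 1.0569 × 152.12 = 160.77 MPa
Goodman: 1/n_f = τ_a/S_se + τ_m/S_su = 80.107/493 + 160.77/1360 = 0.16249 + 0.11822 = 0.2807
n_f = 1/0.2807 = 3.562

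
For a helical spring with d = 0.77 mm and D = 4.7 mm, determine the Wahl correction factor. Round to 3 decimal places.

C = D/d = 4.7/0.77 = 6.1039
K_W = (4C−1)/(4C−4) + 0.615/C = 23.416/20.416 + 0.1008 = 1.2477

1.248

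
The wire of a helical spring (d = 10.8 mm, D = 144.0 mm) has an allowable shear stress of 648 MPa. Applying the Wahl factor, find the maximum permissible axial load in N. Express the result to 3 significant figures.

2010 N

C = D/d = 144.0/10.8 = 13.3333
K_W = (4C−1)/(4C−4) + 0.615/C = 52.333/49.333 + 0.0461 = 1.1069
τ_max = K·8FD/(πd³) → F_max = τ_allow·πd³/(8DK)
F_max = 648·π·10.8³/(8·144.0·1.1069) = 2.5645e+06/1275.2 = 2011 N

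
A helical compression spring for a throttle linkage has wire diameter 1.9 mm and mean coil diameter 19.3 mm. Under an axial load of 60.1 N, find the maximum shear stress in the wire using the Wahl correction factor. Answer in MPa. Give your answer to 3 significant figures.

Spring index C = D/d = 19.3/1.9 = 10.1579
K_W = (4C−1)/(4C−4) + 0.615/C = 39.632/36.632 + 0.0605 = 1.1424
τ₀ = 8FD/(πd³) = 8·60.1·19.3/(π·1.9³) = 9279.44/21.548 = 430.64 MPa
τ_max = K·τ₀ = 1.1424 × 430.64 = 491.98 MPa

492 MPa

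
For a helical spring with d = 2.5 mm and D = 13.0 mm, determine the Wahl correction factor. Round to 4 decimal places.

1.2968

C = D/d = 13.0/2.5 = 5.2000
K_W = (4C−1)/(4C−4) + 0.615/C = 19.800/16.800 + 0.1183 = 1.2968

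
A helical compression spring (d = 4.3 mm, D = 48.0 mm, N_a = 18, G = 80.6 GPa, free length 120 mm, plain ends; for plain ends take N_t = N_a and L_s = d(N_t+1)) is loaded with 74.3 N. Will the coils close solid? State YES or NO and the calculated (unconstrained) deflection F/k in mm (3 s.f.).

YES, δ = 42.9 mm

k = Gd⁴/(8D³N_a) = (80.6×10³)(4.3⁴)/(8·48.0³·18) = 1.7303 N/mm
N_t = 18; L_s = 4.3·19 = 81.7 mm; δ_solid = L₀ − L_s = 120 − 81.7 = 38.3 mm
δ = F/k = 74.3/1.7303 = 42.94 mm
δ ≥ δ_solid → spring goes solid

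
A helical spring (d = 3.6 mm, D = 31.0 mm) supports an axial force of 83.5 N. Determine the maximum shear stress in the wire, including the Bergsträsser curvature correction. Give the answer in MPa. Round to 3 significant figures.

Spring index C = D/d = 31.0/3.6 = 8.6111
K_B = (4C+2)/(4C−3) = 36.444/31.444 = 1.1590
τ₀ = 8FD/(πd³) = 8·83.5·31.0/(π·3.6³) = 20708/146.57 = 141.28 MPa
τ_max = K·τ₀ = 1.1590 × 141.28 = 163.75 MPa

164 MPa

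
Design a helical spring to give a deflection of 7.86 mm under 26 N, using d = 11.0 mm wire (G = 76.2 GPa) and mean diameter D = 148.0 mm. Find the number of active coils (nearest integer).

13

Required rate k = F/δ = 26/7.86 = 3.3079 N/mm
N_a = Gd⁴/(8D³k) = (76.2×10³ × 11.0⁴)/(8 × 148.0³ × 3.3079)
    = 1.11564e+09 / 8.57879e+07 = 13 → 13 coils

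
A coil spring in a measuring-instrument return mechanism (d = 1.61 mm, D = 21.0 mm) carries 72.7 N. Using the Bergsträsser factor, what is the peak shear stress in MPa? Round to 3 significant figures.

Spring index C = D/d = 21.0/1.61 = 13.0435
K_B = (4C+2)/(4C−3) = 54.174/49.174 = 1.1017
τ₀ = 8FD/(πd³) = 8·72.7·21.0/(π·1.61³) = 12213.6/13.111 = 931.57 MPa
τ_max = K·τ₀ = 1.1017 × 931.57 = 1026.3 MPa

1030 MPa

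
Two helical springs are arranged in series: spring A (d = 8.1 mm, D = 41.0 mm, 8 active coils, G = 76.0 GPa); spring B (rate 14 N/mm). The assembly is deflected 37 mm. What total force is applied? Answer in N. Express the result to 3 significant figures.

436 N

k_A = Gd⁴/(8D³N_a) = (76.0×10³)(8.1⁴)/(8·41.0³·8) = 74.169 N/mm
Series: 1/k_eq = 1/74.169 + 1/14 = 0.084911; k_eq = 11.777 N/mm
F = k_eq·δ = 11.777·37 = 435.75 N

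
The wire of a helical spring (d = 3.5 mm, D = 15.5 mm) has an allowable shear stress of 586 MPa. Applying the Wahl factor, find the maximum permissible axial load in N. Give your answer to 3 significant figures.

469 N

C = D/d = 15.5/3.5 = 4.4286
K_W = (4C−1)/(4C−4) + 0.615/C = 16.714/13.714 + 0.1389 = 1.3576
τ_max = K·8FD/(πd³) → F_max = τ_allow·πd³/(8DK)
F_max = 586·π·3.5³/(8·15.5·1.3576) = 78932/168.34 = 468.87 N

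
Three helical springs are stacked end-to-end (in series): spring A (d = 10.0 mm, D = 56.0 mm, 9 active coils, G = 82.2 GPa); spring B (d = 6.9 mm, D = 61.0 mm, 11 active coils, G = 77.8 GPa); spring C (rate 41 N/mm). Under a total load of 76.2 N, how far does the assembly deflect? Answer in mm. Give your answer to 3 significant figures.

k_A = Gd⁴/(8D³N_a) = (82.2×10³)(10.0⁴)/(8·56.0³·9) = 65.009 N/mm
k_B = Gd⁴/(8D³N_a) = (77.8×10³)(6.9⁴)/(8·61.0³·11) = 8.8288 N/mm
Series: 1/k_eq = 1/65.009 + 1/8.8288 + 1/41 = 0.15304; k_eq = 6.5343 N/mm
δ = F/k_eq = 76.2/6.5343 = 11.661 mm

11.7 mm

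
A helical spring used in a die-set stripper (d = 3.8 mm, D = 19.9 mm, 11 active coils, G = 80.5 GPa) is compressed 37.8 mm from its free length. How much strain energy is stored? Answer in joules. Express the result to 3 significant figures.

k = Gd⁴/(8D³N_a) = (80.5×10³)(3.8⁴)/(8·19.9³·11) = 24.204 N/mm
U = ½kδ² = 0.5 × 24.204 × 37.8² = 17292 N·mm = 17.292 J

17.3 J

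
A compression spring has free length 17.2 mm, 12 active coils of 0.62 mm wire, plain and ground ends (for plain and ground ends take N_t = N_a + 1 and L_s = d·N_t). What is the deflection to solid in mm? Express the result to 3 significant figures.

9.14 mm

N_t = 13; L_s = 0.62·13 = 8.06 mm
δ_solid = L₀ − L_s = 17.2 − 8.06 = 9.14 mm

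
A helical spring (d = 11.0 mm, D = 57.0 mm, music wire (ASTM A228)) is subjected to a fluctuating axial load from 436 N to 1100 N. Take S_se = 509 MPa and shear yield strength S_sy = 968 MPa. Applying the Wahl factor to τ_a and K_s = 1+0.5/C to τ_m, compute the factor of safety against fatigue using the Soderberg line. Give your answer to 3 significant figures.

C = D/d = 57.0/11.0 = 5.1818; K_W = (4C−1)/(4C−4)+0.615/C = 1.2980; K_s = 1+0.5/C = 1.0965
F_a = (F_max−F_min)/2 = 332 N; F_m = (F_max+F_min)/2 = 768 N
τ_a = K_W·8F_aD/(πd³) = 1.2980 × 36.206 = 46.996 MPa
τ_m = K_s·8F_mD/(πd³) = 1.0965 × 83.753 = 91.834 MPa
Soderberg: 1/n_f = τ_a/S_se + τ_m/S_sy = 46.996/509 + 91.834/968 = 0.09233 + 0.09487 = 0.1872
n_f = 1/0.1872 = 5.342

5.34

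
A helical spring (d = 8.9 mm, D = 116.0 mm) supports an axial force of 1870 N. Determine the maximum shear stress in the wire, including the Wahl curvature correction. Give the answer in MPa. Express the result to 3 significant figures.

Spring index C = D/d = 116.0/8.9 = 13.0337
K_W = (4C−1)/(4C−4) + 0.615/C = 51.135/48.135 + 0.0472 = 1.1095
τ₀ = 8FD/(πd³) = 8·1870·116.0/(π·8.9³) = 1.73536e+06/2214.7 = 783.56 MPa
τ_max = K·τ₀ = 1.1095 × 783.56 = 869.36 MPa

869 MPa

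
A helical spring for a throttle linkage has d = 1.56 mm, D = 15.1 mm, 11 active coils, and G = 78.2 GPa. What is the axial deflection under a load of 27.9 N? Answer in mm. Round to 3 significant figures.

k = Gd⁴/(8D³N_a) = (78.2×10³)(1.56⁴)/(8·15.1³·11) = 1.5286 N/mm
δ = F/k = 27.9 / 1.5286 = 18.252 mm

18.3 mm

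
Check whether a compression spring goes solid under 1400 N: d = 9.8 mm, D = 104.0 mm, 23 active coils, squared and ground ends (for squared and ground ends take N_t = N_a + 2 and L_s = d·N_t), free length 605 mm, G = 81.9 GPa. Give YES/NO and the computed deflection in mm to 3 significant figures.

YES, δ = 384 mm

k = Gd⁴/(8D³N_a) = (81.9×10³)(9.8⁴)/(8·104.0³·23) = 3.6498 N/mm
N_t = 25; L_s = 9.8·25 = 245 mm; δ_solid = L₀ − L_s = 605 − 245 = 360 mm
δ = F/k = 1400/3.6498 = 383.58 mm
δ ≥ δ_solid → spring goes solid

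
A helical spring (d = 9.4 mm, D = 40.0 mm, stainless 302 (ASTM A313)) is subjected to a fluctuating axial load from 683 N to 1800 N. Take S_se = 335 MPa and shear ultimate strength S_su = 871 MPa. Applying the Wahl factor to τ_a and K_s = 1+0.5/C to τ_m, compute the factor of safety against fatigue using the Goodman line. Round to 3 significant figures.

2.10

C = D/d = 40.0/9.4 = 4.2553; K_W = (4C−1)/(4C−4)+0.615/C = 1.3749; K_s = 1+0.5/C = 1.1175
F_a = (F_max−F_min)/2 = 558.5 N; F_m = (F_max+F_min)/2 = 1241.5 N
τ_a = K_W·8F_aD/(πd³) = 1.3749 × 68.492 = 94.171 MPa
τ_m = K_s·8F_mD/(πd³) = 1.1175 × 152.25 = 170.14 MPa
Goodman: 1/n_f = τ_a/S_se + τ_m/S_su = 94.171/335 + 170.14/871 = 0.28111 + 0.19534 = 0.47645
n_f = 1/0.47645 = 2.099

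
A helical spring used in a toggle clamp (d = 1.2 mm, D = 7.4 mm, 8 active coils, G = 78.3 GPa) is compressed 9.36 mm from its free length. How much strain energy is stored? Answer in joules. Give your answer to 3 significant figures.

k = Gd⁴/(8D³N_a) = (78.3×10³)(1.2⁴)/(8·7.4³·8) = 6.2605 N/mm
U = ½kδ² = 0.5 × 6.2605 × 9.36² = 274.24 N·mm = 0.27424 J

0.274 J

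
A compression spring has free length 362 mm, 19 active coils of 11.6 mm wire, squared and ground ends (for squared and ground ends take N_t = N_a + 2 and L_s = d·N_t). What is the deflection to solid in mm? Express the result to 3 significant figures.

N_t = 21; L_s = 11.6·21 = 243.6 mm
δ_solid = L₀ − L_s = 362 − 243.6 = 118.4 mm

118 mm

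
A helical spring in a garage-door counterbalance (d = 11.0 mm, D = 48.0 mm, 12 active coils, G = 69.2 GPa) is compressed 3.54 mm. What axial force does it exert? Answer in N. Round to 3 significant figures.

k = Gd⁴/(8D³N_a) = (69.2×10³)(11.0⁴)/(8·48.0³·12) = 95.429 N/mm
F = k·δ = 95.429 × 3.54 = 337.82 N

338 N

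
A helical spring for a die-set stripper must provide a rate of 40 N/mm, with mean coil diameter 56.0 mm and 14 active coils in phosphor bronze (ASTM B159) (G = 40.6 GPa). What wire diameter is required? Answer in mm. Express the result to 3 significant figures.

d = (8D³N_a·k / G)^(1/4) = (8·56.0³·14·40 / (40.6×10³))^0.25
  = (19378)^0.25 = 11.7986 mm

11.8 mm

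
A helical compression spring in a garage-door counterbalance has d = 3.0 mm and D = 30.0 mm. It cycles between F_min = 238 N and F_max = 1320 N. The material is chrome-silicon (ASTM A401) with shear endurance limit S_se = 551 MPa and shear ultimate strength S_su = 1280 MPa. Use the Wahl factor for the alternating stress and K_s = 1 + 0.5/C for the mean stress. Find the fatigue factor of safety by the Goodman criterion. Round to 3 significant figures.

0.200

C = D/d = 30.0/3.0 = 10.0000; K_W = (4C−1)/(4C−4)+0.615/C = 1.1448; K_s = 1+0.5/C = 1.0500
F_a = (F_max−F_min)/2 = 541 N; F_m = (F_max+F_min)/2 = 779 N
τ_a = K_W·8F_aD/(πd³) = 1.1448 × 1530.7 = 1752.4 MPa
τ_m = K_s·8F_mD/(πd³) = 1.0500 × 2204.1 = 2314.3 MPa
Goodman: 1/n_f = τ_a/S_se + τ_m/S_su = 1752.4/551 + 2314.3/1280 = 3.18043 + 1.80807 = 4.9885
n_f = 1/4.9885 = 0.2005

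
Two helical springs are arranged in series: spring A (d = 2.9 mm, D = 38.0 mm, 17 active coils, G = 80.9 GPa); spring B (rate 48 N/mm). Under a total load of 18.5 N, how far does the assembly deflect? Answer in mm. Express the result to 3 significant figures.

k_A = Gd⁴/(8D³N_a) = (80.9×10³)(2.9⁴)/(8·38.0³·17) = 0.76674 N/mm
Series: 1/k_eq = 1/0.76674 + 1/48 = 1.325; k_eq = 0.75469 N/mm
δ = F/k_eq = 18.5/0.75469 = 24.513 mm

24.5 mm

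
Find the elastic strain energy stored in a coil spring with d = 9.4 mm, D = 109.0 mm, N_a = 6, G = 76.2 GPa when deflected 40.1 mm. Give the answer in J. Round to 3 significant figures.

k = Gd⁴/(8D³N_a) = (76.2×10³)(9.4⁴)/(8·109.0³·6) = 9.5707 N/mm
U = ½kδ² = 0.5 × 9.5707 × 40.1² = 7694.9 N·mm = 7.6949 J

7.69 J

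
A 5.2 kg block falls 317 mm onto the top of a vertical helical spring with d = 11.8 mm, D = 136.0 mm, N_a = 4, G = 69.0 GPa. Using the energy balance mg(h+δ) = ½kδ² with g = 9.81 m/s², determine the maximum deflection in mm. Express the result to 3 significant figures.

47.3 mm

k = Gd⁴/(8D³N_a) = (69.0×10³)(11.8⁴)/(8·136.0³·4) = 16.619 N/mm
W = mg = 5.2 × 9.81 = 51.012 N
½kδ² − Wδ − Wh = 0 → δ = (W + √(W² + 2kWh))/k
δ = (51.012 + √(2602.2 + 537492))/16.619 = (51.012 + 734.91)/16.619 = 47.29 mm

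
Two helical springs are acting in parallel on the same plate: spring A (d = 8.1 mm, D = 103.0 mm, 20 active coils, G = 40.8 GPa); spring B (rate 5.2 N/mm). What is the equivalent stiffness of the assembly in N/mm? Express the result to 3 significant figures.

k_A = Gd⁴/(8D³N_a) = (40.8×10³)(8.1⁴)/(8·103.0³·20) = 1.0045 N/mm
Parallel: k_eq = 1.0045 + 5.2 = 6.2045 N/mm

6.20 N/mm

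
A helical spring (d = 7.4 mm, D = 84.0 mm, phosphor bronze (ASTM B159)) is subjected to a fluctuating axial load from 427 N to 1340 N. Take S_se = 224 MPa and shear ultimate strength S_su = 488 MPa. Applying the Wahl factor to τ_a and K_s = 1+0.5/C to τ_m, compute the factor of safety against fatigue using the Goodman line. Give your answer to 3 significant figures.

0.453

C = D/d = 84.0/7.4 = 11.3514; K_W = (4C−1)/(4C−4)+0.615/C = 1.1266; K_s = 1+0.5/C = 1.0440
F_a = (F_max−F_min)/2 = 456.5 N; F_m = (F_max+F_min)/2 = 883.5 N
τ_a = K_W·8F_aD/(πd³) = 1.1266 × 240.97 = 271.49 MPa
τ_m = K_s·8F_mD/(πd³) = 1.0440 × 466.37 = 486.91 MPa
Goodman: 1/n_f = τ_a/S_se + τ_m/S_su = 271.49/224 + 486.91/488 = 1.21199 + 0.99777 = 2.2098
n_f = 1/2.2098 = 0.4525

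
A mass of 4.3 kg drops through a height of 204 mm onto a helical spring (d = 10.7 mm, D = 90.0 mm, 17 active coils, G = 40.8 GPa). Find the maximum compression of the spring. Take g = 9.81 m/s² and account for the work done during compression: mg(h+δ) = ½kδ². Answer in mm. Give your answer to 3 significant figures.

64.8 mm

k = Gd⁴/(8D³N_a) = (40.8×10³)(10.7⁴)/(8·90.0³·17) = 5.3942 N/mm
W = mg = 4.3 × 9.81 = 42.183 N
½kδ² − Wδ − Wh = 0 → δ = (W + √(W² + 2kWh))/k
δ = (42.183 + √(1779.4 + 92838.1))/5.3942 = (42.183 + 307.6)/5.3942 = 64.844 mm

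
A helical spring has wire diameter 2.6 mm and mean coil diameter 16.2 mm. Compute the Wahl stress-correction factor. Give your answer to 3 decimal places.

C = D/d = 16.2/2.6 = 6.2308
K_W = (4C−1)/(4C−4) + 0.615/C = 23.923/20.923 + 0.0987 = 1.2421

1.242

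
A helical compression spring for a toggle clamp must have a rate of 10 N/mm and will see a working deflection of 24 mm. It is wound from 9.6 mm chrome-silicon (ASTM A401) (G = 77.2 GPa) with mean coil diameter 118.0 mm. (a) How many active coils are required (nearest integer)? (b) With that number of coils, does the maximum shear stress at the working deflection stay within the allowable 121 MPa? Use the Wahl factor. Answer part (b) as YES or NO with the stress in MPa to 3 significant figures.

(a) 5 coils; (b) YES, τ_max = 90.8 MPa

N_a = Gd⁴/(8D³k) = (77.2×10³)(9.6⁴)/(8·118.0³·10) = 4.988 → N_a = 5
Actual rate k = Gd⁴/(8D³·5) = 9.9769 N/mm
Working load F = kδ = 9.9769·24 = 239.45 N
C = 118.0/9.6 = 12.2917; K_W = (4C−1)/(4C−4)+0.615/C = 1.1165
τ_max = K_W·8FD/(πd³) = 1.1165·81.323 = 90.794 MPa
τ_max ≤ 121 MPa → acceptable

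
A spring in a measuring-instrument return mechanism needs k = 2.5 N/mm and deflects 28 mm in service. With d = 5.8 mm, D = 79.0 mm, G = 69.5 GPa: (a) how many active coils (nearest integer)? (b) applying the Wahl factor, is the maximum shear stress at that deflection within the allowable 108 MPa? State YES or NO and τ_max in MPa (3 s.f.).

(a) 8 coils; (b) YES, τ_max = 79.5 MPa

N_a = Gd⁴/(8D³k) = (69.5×10³)(5.8⁴)/(8·79.0³·2.5) = 7.976 → N_a = 8
Actual rate k = Gd⁴/(8D³·8) = 2.4925 N/mm
Working load F = kδ = 2.4925·28 = 69.79 N
C = 79.0/5.8 = 13.6207; K_W = (4C−1)/(4C−4)+0.615/C = 1.1046
τ_max = K_W·8FD/(πd³) = 1.1046·71.958 = 79.483 MPa
τ_max ≤ 108 MPa → acceptable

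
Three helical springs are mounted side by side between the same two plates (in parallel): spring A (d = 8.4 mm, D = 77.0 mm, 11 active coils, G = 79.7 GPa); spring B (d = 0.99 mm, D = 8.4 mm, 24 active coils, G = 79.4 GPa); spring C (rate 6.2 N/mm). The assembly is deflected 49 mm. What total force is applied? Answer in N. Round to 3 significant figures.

821 N

k_A = Gd⁴/(8D³N_a) = (79.7×10³)(8.4⁴)/(8·77.0³·11) = 9.8769 N/mm
k_B = Gd⁴/(8D³N_a) = (79.4×10³)(0.99⁴)/(8·8.4³·24) = 0.67023 N/mm
Parallel: k_eq = 9.8769 + 0.67023 + 6.2 = 16.747 N/mm
F = k_eq·δ = 16.747·49 = 820.61 N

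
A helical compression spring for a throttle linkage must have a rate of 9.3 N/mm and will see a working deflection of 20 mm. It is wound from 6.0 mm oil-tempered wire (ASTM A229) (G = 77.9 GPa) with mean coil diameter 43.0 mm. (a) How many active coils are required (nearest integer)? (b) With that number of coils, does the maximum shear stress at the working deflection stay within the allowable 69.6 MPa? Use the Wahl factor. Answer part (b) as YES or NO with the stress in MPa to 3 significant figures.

(a) 17 coils; (b) NO, τ_max = 114 MPa

N_a = Gd⁴/(8D³k) = (77.9×10³)(6.0⁴)/(8·43.0³·9.3) = 17.07 → N_a = 17
Actual rate k = Gd⁴/(8D³·17) = 9.3368 N/mm
Working load F = kδ = 9.3368·20 = 186.74 N
C = 43.0/6.0 = 7.1667; K_W = (4C−1)/(4C−4)+0.615/C = 1.2074
τ_max = K_W·8FD/(πd³) = 1.2074·94.664 = 114.3 MPa
τ_max > 69.6 MPa → exceeds allowable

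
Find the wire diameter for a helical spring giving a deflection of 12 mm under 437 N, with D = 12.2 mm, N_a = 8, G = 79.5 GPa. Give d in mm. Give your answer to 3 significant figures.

2.70 mm

Required rate k = F/δ = 437/12 = 36.417 N/mm
d = (8D³N_a·k / G)^(1/4) = (8·12.2³·8·36.417 / (79.5×10³))^0.25
  = (53.234)^0.25 = 2.7011 mm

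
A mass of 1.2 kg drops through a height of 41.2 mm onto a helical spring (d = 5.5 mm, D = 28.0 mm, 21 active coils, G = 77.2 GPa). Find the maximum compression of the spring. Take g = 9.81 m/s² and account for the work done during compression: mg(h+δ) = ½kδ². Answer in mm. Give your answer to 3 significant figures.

7.76 mm

k = Gd⁴/(8D³N_a) = (77.2×10³)(5.5⁴)/(8·28.0³·21) = 19.155 N/mm
W = mg = 1.2 × 9.81 = 11.772 N
½kδ² − Wδ − Wh = 0 → δ = (W + √(W² + 2kWh))/k
δ = (11.772 + √(138.58 + 18580.7))/19.155 = (11.772 + 136.82)/19.155 = 7.7572 mm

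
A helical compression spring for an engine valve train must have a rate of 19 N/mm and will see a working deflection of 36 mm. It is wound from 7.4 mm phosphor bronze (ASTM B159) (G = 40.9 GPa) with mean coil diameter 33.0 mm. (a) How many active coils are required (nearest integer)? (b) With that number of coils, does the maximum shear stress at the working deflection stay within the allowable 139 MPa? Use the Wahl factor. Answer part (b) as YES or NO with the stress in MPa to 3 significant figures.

(a) 22 coils; (b) NO, τ_max = 196 MPa

N_a = Gd⁴/(8D³k) = (40.9×10³)(7.4⁴)/(8·33.0³·19) = 22.45 → N_a = 22
Actual rate k = Gd⁴/(8D³·22) = 19.391 N/mm
Working load F = kδ = 19.391·36 = 698.07 N
C = 33.0/7.4 = 4.4595; K_W = (4C−1)/(4C−4)+0.615/C = 1.3547
τ_max = K_W·8FD/(πd³) = 1.3547·144.76 = 196.11 MPa
τ_max > 139 MPa → exceeds allowable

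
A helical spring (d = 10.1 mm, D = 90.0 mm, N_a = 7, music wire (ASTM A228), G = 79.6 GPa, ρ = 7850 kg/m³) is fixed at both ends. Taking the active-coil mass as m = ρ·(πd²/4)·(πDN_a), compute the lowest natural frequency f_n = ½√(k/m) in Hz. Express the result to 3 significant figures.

k = Gd⁴/(8D³N_a) = (79.6×10³)(10.1⁴)/(8·90.0³·7) = 20.29 N/mm = 20290 N/m
Wire length L = πDN_a = π·90.0·7 = 1979.2 mm
m = ρ·(πd²/4)·L = 7850 × 80.118×10⁻⁶ m² × 1.9792 m = 1.2448 kg
f_n = ½√(k/m) = 0.5·√(20290/1.2448) = 0.5·√(16300) = 63.836 Hz

63.8 Hz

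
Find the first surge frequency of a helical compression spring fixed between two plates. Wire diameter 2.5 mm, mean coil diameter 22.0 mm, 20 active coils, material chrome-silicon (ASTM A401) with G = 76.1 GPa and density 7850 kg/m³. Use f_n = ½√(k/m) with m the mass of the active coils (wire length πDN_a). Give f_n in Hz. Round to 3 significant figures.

90.5 Hz

k = Gd⁴/(8D³N_a) = (76.1×10³)(2.5⁴)/(8·22.0³·20) = 1.7448 N/mm = 1744.8 N/m
Wire length L = πDN_a = π·22.0·20 = 1382.3 mm
m = ρ·(πd²/4)·L = 7850 × 4.9087×10⁻⁶ m² × 1.3823 m = 0.053265 kg
f_n = ½√(k/m) = 0.5·√(1744.8/0.053265) = 0.5·√(32758) = 90.496 Hz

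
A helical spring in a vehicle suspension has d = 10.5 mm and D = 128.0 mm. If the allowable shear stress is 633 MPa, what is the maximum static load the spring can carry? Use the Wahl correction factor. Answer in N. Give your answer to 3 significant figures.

2010 N

C = D/d = 128.0/10.5 = 12.1905
K_W = (4C−1)/(4C−4) + 0.615/C = 47.762/44.762 + 0.0504 = 1.1175
τ_max = K·8FD/(πd³) → F_max = τ_allow·πd³/(8DK)
F_max = 633·π·10.5³/(8·128.0·1.1175) = 2.3021e+06/1144.3 = 2011.8 N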